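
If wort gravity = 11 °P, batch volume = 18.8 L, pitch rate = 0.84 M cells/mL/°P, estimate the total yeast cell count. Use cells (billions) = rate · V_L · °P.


cells = 0.84 · 18.8 · 11

173.7120 billion cells


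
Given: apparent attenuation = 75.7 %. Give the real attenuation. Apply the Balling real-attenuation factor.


RA = AA · 0.8192
RA = 75.7 · 0.8192

62.0134 %


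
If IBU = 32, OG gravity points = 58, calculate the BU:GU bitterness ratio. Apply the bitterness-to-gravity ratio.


BU:GU = IBU / OG_points
BU:GU = 32 / 58

0.5517


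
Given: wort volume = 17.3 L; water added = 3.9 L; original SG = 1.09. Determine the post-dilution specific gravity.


SG_new = 1 + (SG_old − 1)·V_old/(V_old + V_water)
pts = (1.09 − 1)·1000·17.3/(17.3 + 3.9) = 73.4434
SG_new = 1 + 73.4434/1000

1.0734


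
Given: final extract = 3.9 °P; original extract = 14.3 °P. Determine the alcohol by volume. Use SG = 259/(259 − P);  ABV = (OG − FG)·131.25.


OG = 259/(259 − 14.3) = 1.0584
FG = 259/(259 − 3.9) = 1.0153
ABV = (1.0584 − 1.0153)·131.25

5.6635 % ABV


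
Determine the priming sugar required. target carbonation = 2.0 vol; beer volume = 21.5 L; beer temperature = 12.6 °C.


residual = 14.695·(0.01821 + 0.09011·e^(−0.04·T));  sugar = (target − residual)·4.0·V
residual = 14.695·(0.01821 + 0.09011·e^(−0.04·12.6)) = 1.0675
sugar = (2.0 − 1.0675)·4.0·21.5

80.1918 g


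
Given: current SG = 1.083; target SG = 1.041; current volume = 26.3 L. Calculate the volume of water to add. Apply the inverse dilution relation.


V_water = V·((SG_curr − 1)/(SG_target − 1) − 1)
V_water = 26.3·((1.083 − 1)/(1.041 − 1) − 1)

26.9415 L


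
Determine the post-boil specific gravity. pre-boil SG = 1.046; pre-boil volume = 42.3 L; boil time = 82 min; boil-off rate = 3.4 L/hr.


V_post = V_pre − rate·(t/60);  SG_post = 1 + (SG_pre−1)·V_pre/V_post
V_post = 42.3 − 3.4·(82/60) = 37.6533
SG_post = 1 + (1.046 − 1)·42.3/37.6533

1.0517


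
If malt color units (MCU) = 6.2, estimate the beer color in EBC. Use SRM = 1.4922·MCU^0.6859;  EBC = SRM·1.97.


SRM = 1.4922·6.2^0.6859 = 5.2159
EBC = 5.2159·1.97

10.2753 EBC


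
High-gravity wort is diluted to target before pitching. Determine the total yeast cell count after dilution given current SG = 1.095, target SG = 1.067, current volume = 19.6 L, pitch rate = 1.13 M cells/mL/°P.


V_w = V·((SG_c−1)/(SG_t−1)−1);  °P = 259 − 259/SG_t;  cells = rate·(V+V_w)·°P
V_w = 19.6·((1.095−1)/(1.067−1)−1) = 8.1910
V_final = 19.6 + 8.1910 = 27.7910
°P = 259 − 259/1.067 = 16.2634
cells = 1.13·27.7910·16.2634

510.7325 billion cells


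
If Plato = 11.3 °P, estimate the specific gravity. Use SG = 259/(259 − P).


SG = 259/(259 − 11.3)

1.0456


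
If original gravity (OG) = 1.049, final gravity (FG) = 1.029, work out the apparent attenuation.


AA = (OG − FG)/(OG − 1) · 100
AA = (1.049 − 1.029)/(1.049 − 1) · 100

40.8163 %


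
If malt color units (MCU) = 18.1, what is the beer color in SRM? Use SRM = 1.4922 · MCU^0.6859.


SRM = 1.4922 · 18.1^0.6859

10.8760 SRM


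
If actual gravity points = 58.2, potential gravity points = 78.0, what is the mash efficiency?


efficiency = actual / potential × 100
efficiency = 58.2 / 78.0 × 100

74.6154 %


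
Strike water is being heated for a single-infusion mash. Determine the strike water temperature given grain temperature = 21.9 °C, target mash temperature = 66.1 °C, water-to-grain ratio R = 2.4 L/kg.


T_strike = (0.41/R)·(T_mash − T_grain) + T_mash
T_strike = (0.41/2.4)·(66.1 − 21.9) + 66.1

73.6508 °C


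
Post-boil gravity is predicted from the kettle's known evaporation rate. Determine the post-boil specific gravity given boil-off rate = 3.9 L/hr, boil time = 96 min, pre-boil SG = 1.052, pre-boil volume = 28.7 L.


V_post = V_pre − rate·(t/60);  SG_post = 1 + (SG_pre−1)·V_pre/V_post
V_post = 28.7 − 3.9·(96/60) = 22.4600
SG_post = 1 + (1.052 − 1)·28.7/22.4600

1.0664


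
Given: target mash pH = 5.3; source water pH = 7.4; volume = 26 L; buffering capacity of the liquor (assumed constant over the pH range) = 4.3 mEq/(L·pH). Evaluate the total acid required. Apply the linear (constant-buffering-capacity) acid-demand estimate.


acid = buffering capacity · (pH_source − pH_target) · V
acid = 4.3 · (7.4 − 5.3) · 26

234.7800 mEq


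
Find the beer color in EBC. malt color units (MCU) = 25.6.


SRM = 1.4922·MCU^0.6859;  EBC = SRM·1.97
SRM = 1.4922·25.6^0.6859 = 13.7955
EBC = 13.7955·1.97

27.1772 EBC


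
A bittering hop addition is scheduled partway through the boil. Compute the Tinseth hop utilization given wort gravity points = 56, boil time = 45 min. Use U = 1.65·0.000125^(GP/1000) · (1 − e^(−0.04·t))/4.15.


bigness = 1.65·0.000125^(56/1000) = 0.9975
boil_factor = (1 − e^(−0.04·45))/4.15 = 0.2011
U = 0.9975 · 0.2011

0.2006


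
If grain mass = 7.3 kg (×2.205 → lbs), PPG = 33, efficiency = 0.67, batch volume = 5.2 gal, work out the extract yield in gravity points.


points = lbs × PPG × eff / vol
lbs = 7.3 × 2.205 = 16.0965
points = 16.0965 × 33 × 0.67 / 5.2

68.4411 points


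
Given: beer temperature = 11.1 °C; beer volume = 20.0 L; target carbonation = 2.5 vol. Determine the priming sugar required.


residual = 14.695·(0.01821 + 0.09011·e^(−0.04·T));  sugar = (target − residual)·4.0·V
residual = 14.695·(0.01821 + 0.09011·e^(−0.04·11.1)) = 1.1170
sugar = (2.5 − 1.1170)·4.0·20.0

110.6398 g


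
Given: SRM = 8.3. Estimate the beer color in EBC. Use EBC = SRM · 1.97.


EBC = 8.3 · 1.97

16.3510 EBC


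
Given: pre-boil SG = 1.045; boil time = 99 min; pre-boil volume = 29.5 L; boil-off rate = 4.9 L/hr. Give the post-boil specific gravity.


V_post = V_pre − rate·(t/60);  SG_post = 1 + (SG_pre−1)·V_pre/V_post
V_post = 29.5 − 4.9·(99/60) = 21.4150
SG_post = 1 + (1.045 − 1)·29.5/21.4150

1.0620


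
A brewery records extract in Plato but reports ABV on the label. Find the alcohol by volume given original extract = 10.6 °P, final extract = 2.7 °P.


SG = 259/(259 − P);  ABV = (OG − FG)·131.25
OG = 259/(259 − 10.6) = 1.0427
FG = 259/(259 − 2.7) = 1.0105
ABV = (1.0427 − 1.0105)·131.25

4.2182 % ABV


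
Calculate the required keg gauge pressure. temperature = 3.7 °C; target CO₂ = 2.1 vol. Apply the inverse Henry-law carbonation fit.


psi = vols/(0.01821 + 0.09011·e^(−0.04·T)) − 14.695
psi = 2.1/(0.01821 + 0.09011·e^(−0.04·3.7)) − 14.695

7.1974 psi


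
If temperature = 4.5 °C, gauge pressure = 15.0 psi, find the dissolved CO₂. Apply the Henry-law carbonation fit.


vols = (P + 14.695)·(0.01821 + 0.09011·e^(−0.04·T))
vols = (15.0 + 14.695)·(0.01821 + 0.09011·e^(−0.04·4.5))

2.7758 volumes


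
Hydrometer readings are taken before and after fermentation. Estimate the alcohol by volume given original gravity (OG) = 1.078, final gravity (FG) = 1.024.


ABV = (OG − FG) · 131.25
ABV = (1.078 − 1.024) · 131.25

7.0875 % ABV


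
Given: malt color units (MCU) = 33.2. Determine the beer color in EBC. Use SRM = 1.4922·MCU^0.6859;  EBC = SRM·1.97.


SRM = 1.4922·33.2^0.6859 = 16.4883
EBC = 16.4883·1.97

32.4819 EBC


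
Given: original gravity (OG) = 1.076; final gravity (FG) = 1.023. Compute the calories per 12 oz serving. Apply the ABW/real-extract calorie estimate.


ABW = (OG−FG)·131.25·0.79/FG;  °P = 259 − 259/SG (for OG→OE and FG→AE);  RE = 0.1808·OE + 0.8192·AE;  Cal = (6.9·ABW + 4·(RE−0.1))·FG·3.55
ABW = (1.076 − 1.023)·131.25·0.79/1.023 = 5.3719
OE = 259 − 259/1.076 = 18.2937 °P
AE = 259 − 259/1.023 = 5.8231 °P
RE = 0.1808·18.2937 + 0.8192·5.8231 = 8.0778 °P
Cal = (6.9·5.3719 + 4·(8.0778−0.1))·1.023·3.55

250.5004 kcal


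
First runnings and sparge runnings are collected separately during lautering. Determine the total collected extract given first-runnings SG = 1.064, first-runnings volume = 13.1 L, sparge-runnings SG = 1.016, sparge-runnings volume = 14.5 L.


total = Σ (SG_i − 1)·1000·V_i
first = (1.064 − 1)·1000·13.1 = 838.4000
sparge = (1.016 − 1)·1000·14.5 = 232.0000
total = 838.4000 + 232.0000

1070.4000 gravity·L


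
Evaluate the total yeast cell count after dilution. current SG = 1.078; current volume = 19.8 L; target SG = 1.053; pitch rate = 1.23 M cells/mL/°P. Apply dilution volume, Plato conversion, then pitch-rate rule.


V_w = V·((SG_c−1)/(SG_t−1)−1);  °P = 259 − 259/SG_t;  cells = rate·(V+V_w)·°P
V_w = 19.8·((1.078−1)/(1.053−1)−1) = 9.3396
V_final = 19.8 + 9.3396 = 29.1396
°P = 259 − 259/1.053 = 13.0361
cells = 1.23·29.1396·13.0361

467.2360 billion cells


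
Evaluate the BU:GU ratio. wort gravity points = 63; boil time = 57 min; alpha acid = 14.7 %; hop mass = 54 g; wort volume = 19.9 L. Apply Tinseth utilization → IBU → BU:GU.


U = 1.65·0.000125^(GP/1000)·(1−e^(−0.04t))/4.15;  IBU = (α/100)·m·U·1000/V;  BU:GU = IBU/GP
U = 1.65·0.000125^(63/1000)·(1−e^(−0.04·57))/4.15 = 0.2026
IBU = (14.7/100)·54·0.2026·1000/19.9 = 80.8236
BU:GU = 80.8236/63

1.2829


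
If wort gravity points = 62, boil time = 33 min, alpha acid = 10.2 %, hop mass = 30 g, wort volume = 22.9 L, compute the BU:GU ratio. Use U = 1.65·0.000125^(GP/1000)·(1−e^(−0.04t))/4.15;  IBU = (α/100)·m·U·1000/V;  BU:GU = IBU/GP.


U = 1.65·0.000125^(62/1000)·(1−e^(−0.04·33))/4.15 = 0.1669
IBU = (10.2/100)·30·0.1669·1000/22.9 = 22.3025
BU:GU = 22.3025/62

0.3597


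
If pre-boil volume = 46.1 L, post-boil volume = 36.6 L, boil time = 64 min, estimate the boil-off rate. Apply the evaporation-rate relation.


rate = (V_pre − V_post) / (t_min/60)
rate = (46.1 − 36.6) / (64/60)

8.9062 L/hr


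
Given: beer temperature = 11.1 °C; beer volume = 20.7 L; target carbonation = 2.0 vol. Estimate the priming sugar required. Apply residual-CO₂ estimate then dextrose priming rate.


residual = 14.695·(0.01821 + 0.09011·e^(−0.04·T));  sugar = (target − residual)·4.0·V
residual = 14.695·(0.01821 + 0.09011·e^(−0.04·11.1)) = 1.1170
sugar = (2.0 − 1.1170)·4.0·20.7

73.1122 g


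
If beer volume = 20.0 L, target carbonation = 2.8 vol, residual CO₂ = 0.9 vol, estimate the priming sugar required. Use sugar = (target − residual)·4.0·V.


sugar = (2.8 − 0.9)·4.0·20.0

152.0000 g


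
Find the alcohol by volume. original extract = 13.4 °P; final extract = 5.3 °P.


SG = 259/(259 − P);  ABV = (OG − FG)·131.25
OG = 259/(259 − 13.4) = 1.0546
FG = 259/(259 − 5.3) = 1.0209
ABV = (1.0546 − 1.0209)·131.25

4.4191 % ABV


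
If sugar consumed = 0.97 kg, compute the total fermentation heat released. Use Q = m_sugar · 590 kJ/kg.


Q = 0.97 · 590

572.3000 kJ


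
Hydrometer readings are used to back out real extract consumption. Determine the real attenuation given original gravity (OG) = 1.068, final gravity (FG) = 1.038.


AA = (OG−FG)/(OG−1)·100;  RA = AA·0.8192
AA = (1.068 − 1.038)/(1.068 − 1)·100 = 44.1176
RA = 44.1176·0.8192

36.1412 %


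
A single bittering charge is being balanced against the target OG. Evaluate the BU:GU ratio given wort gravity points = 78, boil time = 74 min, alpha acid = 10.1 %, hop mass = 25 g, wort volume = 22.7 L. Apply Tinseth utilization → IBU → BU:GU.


U = 1.65·0.000125^(GP/1000)·(1−e^(−0.04t))/4.15;  IBU = (α/100)·m·U·1000/V;  BU:GU = IBU/GP
U = 1.65·0.000125^(78/1000)·(1−e^(−0.04·74))/4.15 = 0.1870
IBU = (10.1/100)·25·0.1870·1000/22.7 = 20.8028
BU:GU = 20.8028/78

0.2667


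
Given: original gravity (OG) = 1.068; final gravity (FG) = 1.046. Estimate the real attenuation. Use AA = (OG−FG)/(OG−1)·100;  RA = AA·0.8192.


AA = (1.068 − 1.046)/(1.068 − 1)·100 = 32.3529
RA = 32.3529·0.8192

26.5035 %


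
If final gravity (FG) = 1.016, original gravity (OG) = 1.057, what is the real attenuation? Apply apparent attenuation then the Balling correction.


AA = (OG−FG)/(OG−1)·100;  RA = AA·0.8192
AA = (1.057 − 1.016)/(1.057 − 1)·100 = 71.9298
RA = 71.9298·0.8192

58.9249 %


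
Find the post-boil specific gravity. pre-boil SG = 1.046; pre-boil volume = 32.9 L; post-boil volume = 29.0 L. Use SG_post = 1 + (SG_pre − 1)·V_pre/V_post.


pts_pre = (1.046 − 1)·1000 = 46.0000
pts_post = 46.0000·32.9/29.0 = 52.1862
SG_post = 1 + 52.1862/1000

1.0522


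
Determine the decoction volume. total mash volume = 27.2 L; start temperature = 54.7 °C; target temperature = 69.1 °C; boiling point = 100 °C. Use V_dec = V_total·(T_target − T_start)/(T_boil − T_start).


V_dec = 27.2·(69.1 − 54.7)/(100 − 54.7)

8.6464 L


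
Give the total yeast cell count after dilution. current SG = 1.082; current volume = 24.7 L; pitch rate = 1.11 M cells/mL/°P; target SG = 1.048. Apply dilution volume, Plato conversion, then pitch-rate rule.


V_w = V·((SG_c−1)/(SG_t−1)−1);  °P = 259 − 259/SG_t;  cells = rate·(V+V_w)·°P
V_w = 24.7·((1.082−1)/(1.048−1)−1) = 17.4958
V_final = 24.7 + 17.4958 = 42.1958
°P = 259 − 259/1.048 = 11.8626
cells = 1.11·42.1958·11.8626

555.6128 billion cells


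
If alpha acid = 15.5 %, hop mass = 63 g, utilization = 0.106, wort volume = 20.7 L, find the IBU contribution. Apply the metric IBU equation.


IBU = (α/100)·mass·U·1000 / V
IBU = (15.5/100)·63·0.106·1000 / 20.7

50.0043 IBU


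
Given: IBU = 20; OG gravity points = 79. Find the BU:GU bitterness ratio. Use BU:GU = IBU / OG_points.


BU:GU = 20 / 79

0.2532


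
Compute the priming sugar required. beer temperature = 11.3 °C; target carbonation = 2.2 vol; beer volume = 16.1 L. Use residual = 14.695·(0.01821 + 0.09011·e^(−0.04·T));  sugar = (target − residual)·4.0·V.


residual = 14.695·(0.01821 + 0.09011·e^(−0.04·11.3)) = 1.1102
sugar = (2.2 − 1.1102)·4.0·16.1

70.1809 g


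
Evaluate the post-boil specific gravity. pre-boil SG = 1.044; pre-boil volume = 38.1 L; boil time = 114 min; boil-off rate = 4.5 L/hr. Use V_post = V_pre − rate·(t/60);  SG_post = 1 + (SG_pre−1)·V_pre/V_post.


V_post = 38.1 − 4.5·(114/60) = 29.5500
SG_post = 1 + (1.044 − 1)·38.1/29.5500

1.0567


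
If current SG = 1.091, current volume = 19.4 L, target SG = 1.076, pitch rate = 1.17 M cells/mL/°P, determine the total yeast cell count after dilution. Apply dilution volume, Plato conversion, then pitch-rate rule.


V_w = V·((SG_c−1)/(SG_t−1)−1);  °P = 259 − 259/SG_t;  cells = rate·(V+V_w)·°P
V_w = 19.4·((1.091−1)/(1.076−1)−1) = 3.8289
V_final = 19.4 + 3.8289 = 23.2289
°P = 259 − 259/1.076 = 18.2937
cells = 1.17·23.2289·18.2937

497.1832 billion cells


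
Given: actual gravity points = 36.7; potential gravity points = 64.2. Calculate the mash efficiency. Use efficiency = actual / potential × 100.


efficiency = 36.7 / 64.2 × 100

57.1651 %


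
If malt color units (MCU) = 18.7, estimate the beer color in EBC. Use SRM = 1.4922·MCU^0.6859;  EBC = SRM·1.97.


SRM = 1.4922·18.7^0.6859 = 11.1220
EBC = 11.1220·1.97

21.9104 EBC


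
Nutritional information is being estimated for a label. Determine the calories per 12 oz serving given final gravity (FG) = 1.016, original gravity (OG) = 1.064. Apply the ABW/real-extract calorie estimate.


ABW = (OG−FG)·131.25·0.79/FG;  °P = 259 − 259/SG (for OG→OE and FG→AE);  RE = 0.1808·OE + 0.8192·AE;  Cal = (6.9·ABW + 4·(RE−0.1))·FG·3.55
ABW = (1.064 − 1.016)·131.25·0.79/1.016 = 4.8986
OE = 259 − 259/1.064 = 15.5789 °P
AE = 259 − 259/1.016 = 4.0787 °P
RE = 0.1808·15.5789 + 0.8192·4.0787 = 6.1580 °P
Cal = (6.9·4.8986 + 4·(6.1580−0.1))·1.016·3.55

209.3113 kcal


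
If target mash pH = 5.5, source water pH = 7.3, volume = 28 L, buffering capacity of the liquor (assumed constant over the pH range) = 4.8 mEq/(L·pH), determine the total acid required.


acid = buffering capacity · (pH_source − pH_target) · V
acid = 4.8 · (7.3 − 5.5) · 28

241.9200 mEq


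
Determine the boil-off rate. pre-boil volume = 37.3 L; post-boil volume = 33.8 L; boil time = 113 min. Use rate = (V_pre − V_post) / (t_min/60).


rate = (37.3 − 33.8) / (113/60)

1.8584 L/hr


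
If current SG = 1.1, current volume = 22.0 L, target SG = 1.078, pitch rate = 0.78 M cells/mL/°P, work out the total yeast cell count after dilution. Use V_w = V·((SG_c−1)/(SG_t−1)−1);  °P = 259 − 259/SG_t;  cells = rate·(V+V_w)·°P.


V_w = 22.0·((1.1−1)/(1.078−1)−1) = 6.2051
V_final = 22.0 + 6.2051 = 28.2051
°P = 259 − 259/1.078 = 18.7403
cells = 0.78·28.2051·18.7403

412.2857 billion cells


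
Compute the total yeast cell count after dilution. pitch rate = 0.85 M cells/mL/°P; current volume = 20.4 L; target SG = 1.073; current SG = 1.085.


V_w = V·((SG_c−1)/(SG_t−1)−1);  °P = 259 − 259/SG_t;  cells = rate·(V+V_w)·°P
V_w = 20.4·((1.085−1)/(1.073−1)−1) = 3.3534
V_final = 20.4 + 3.3534 = 23.7534
°P = 259 − 259/1.073 = 17.6207
cells = 0.85·23.7534·17.6207

355.7690 billion cells


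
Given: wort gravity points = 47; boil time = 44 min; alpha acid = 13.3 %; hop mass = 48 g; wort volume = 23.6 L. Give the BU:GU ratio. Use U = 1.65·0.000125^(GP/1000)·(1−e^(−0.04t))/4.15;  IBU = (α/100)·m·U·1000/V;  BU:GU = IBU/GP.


U = 1.65·0.000125^(47/1000)·(1−e^(−0.04·44))/4.15 = 0.2158
IBU = (13.3/100)·48·0.2158·1000/23.6 = 58.3685
BU:GU = 58.3685/47

1.2419


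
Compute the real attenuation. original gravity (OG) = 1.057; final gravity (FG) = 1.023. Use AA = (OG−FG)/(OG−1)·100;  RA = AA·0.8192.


AA = (1.057 − 1.023)/(1.057 − 1)·100 = 59.6491
RA = 59.6491·0.8192

48.8646 %


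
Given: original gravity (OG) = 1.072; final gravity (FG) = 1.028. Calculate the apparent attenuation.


AA = (OG − FG)/(OG − 1) · 100
AA = (1.072 − 1.028)/(1.072 − 1) · 100

61.1111 %


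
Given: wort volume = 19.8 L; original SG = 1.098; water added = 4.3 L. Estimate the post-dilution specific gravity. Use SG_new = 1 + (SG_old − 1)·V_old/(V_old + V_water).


pts = (1.098 − 1)·1000·19.8/(19.8 + 4.3) = 80.5145
SG_new = 1 + 80.5145/1000

1.0805


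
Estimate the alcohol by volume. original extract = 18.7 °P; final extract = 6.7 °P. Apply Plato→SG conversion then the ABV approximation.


SG = 259/(259 − P);  ABV = (OG − FG)·131.25
OG = 259/(259 − 18.7) = 1.0778
FG = 259/(259 − 6.7) = 1.0266
ABV = (1.0778 − 1.0266)·131.25

6.7284 % ABV


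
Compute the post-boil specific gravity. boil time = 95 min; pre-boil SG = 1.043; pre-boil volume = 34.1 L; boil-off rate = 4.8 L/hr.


V_post = V_pre − rate·(t/60);  SG_post = 1 + (SG_pre−1)·V_pre/V_post
V_post = 34.1 − 4.8·(95/60) = 26.5000
SG_post = 1 + (1.043 − 1)·34.1/26.5000

1.0553


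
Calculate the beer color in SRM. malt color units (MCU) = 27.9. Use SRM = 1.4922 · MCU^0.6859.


SRM = 1.4922 · 27.9^0.6859

14.6341 SRM


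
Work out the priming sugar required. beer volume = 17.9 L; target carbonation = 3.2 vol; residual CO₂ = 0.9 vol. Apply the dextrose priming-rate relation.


sugar = (target − residual)·4.0·V
sugar = (3.2 − 0.9)·4.0·17.9

164.6800 g


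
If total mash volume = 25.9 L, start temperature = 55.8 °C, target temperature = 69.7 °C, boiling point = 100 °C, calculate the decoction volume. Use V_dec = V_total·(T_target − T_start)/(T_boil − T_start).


V_dec = 25.9·(69.7 − 55.8)/(100 − 55.8)

8.1450 L


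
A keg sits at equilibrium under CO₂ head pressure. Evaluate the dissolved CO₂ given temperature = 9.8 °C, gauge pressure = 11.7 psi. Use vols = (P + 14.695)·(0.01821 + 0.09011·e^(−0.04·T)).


vols = (11.7 + 14.695)·(0.01821 + 0.09011·e^(−0.04·9.8))

2.0878 volumes


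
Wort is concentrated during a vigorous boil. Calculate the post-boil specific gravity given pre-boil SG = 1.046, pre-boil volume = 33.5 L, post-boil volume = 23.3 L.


SG_post = 1 + (SG_pre − 1)·V_pre/V_post
pts_pre = (1.046 − 1)·1000 = 46.0000
pts_post = 46.0000·33.5/23.3 = 66.1373
SG_post = 1 + 66.1373/1000

1.0661


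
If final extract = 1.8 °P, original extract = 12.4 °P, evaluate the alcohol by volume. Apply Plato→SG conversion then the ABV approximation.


SG = 259/(259 − P);  ABV = (OG − FG)·131.25
OG = 259/(259 − 12.4) = 1.0503
FG = 259/(259 − 1.8) = 1.0070
ABV = (1.0503 − 1.0070)·131.25

5.6812 % ABV


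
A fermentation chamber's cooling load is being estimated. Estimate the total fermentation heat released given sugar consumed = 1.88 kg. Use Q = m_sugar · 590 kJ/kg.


Q = 1.88 · 590

1109.2000 kJ


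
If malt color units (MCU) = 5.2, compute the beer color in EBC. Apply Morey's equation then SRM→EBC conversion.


SRM = 1.4922·MCU^0.6859;  EBC = SRM·1.97
SRM = 1.4922·5.2^0.6859 = 4.6231
EBC = 4.6231·1.97

9.1075 EBC


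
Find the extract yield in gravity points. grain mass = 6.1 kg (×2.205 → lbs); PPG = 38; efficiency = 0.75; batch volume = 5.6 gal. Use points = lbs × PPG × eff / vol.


lbs = 6.1 × 2.205 = 13.4505
points = 13.4505 × 38 × 0.75 / 5.6

68.4534 points


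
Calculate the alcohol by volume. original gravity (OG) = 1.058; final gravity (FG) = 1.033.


ABV = (OG − FG) · 131.25
ABV = (1.058 − 1.033) · 131.25

3.2813 % ABV


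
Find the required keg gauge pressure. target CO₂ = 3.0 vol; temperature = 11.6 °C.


psi = vols/(0.01821 + 0.09011·e^(−0.04·T)) − 14.695
psi = 3.0/(0.01821 + 0.09011·e^(−0.04·11.6)) − 14.695

25.3756 psi


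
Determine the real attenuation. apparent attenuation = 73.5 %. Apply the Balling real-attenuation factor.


RA = AA · 0.8192
RA = 73.5 · 0.8192

60.2112 %


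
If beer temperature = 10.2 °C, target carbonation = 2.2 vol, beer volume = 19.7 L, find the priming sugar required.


residual = 14.695·(0.01821 + 0.09011·e^(−0.04·T));  sugar = (target − residual)·4.0·V
residual = 14.695·(0.01821 + 0.09011·e^(−0.04·10.2)) = 1.1481
sugar = (2.2 − 1.1481)·4.0·19.7

82.8867 g


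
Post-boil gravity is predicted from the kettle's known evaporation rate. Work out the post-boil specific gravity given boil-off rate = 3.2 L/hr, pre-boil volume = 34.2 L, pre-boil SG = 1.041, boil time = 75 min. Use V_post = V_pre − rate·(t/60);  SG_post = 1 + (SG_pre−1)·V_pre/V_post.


V_post = 34.2 − 3.2·(75/60) = 30.2000
SG_post = 1 + (1.041 − 1)·34.2/30.2000

1.0464


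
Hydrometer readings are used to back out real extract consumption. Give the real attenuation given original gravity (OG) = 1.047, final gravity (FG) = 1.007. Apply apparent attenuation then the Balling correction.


AA = (OG−FG)/(OG−1)·100;  RA = AA·0.8192
AA = (1.047 − 1.007)/(1.047 − 1)·100 = 85.1064
RA = 85.1064·0.8192

69.7191 %


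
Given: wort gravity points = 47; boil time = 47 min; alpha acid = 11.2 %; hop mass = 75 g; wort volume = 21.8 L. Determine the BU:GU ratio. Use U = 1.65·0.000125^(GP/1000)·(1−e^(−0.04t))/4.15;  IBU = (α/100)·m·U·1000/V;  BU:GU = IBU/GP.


U = 1.65·0.000125^(47/1000)·(1−e^(−0.04·47))/4.15 = 0.2208
IBU = (11.2/100)·75·0.2208·1000/21.8 = 85.0956
BU:GU = 85.0956/47

1.8105


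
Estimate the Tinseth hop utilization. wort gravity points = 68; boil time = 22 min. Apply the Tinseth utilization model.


U = 1.65·0.000125^(GP/1000) · (1 − e^(−0.04·t))/4.15
bigness = 1.65·0.000125^(68/1000) = 0.8955
boil_factor = (1 − e^(−0.04·22))/4.15 = 0.1410
U = 0.8955 · 0.1410

0.1263


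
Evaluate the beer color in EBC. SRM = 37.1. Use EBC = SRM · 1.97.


EBC = 37.1 · 1.97

73.0870 EBC


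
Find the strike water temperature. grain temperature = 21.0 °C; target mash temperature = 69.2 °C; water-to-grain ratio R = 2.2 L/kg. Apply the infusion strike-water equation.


T_strike = (0.41/R)·(T_mash − T_grain) + T_mash
T_strike = (0.41/2.2)·(69.2 − 21.0) + 69.2

78.1827 °C


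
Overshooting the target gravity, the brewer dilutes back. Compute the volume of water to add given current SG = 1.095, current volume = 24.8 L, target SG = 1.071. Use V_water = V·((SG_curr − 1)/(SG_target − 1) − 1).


V_water = 24.8·((1.095 − 1)/(1.071 − 1) − 1)

8.3831 L


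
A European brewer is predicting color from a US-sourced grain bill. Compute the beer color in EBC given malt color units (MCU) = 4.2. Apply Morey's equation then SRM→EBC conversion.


SRM = 1.4922·MCU^0.6859;  EBC = SRM·1.97
SRM = 1.4922·4.2^0.6859 = 3.9931
EBC = 3.9931·1.97

7.8665 EBC


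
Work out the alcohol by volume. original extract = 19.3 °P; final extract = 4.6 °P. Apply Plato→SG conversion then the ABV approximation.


SG = 259/(259 − P);  ABV = (OG − FG)·131.25
OG = 259/(259 − 19.3) = 1.0805
FG = 259/(259 − 4.6) = 1.0181
ABV = (1.0805 − 1.0181)·131.25

8.1947 % ABV


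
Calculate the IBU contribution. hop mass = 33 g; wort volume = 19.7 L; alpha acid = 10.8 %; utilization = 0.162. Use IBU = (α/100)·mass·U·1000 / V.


IBU = (10.8/100)·33·0.162·1000 / 19.7

29.3080 IBU


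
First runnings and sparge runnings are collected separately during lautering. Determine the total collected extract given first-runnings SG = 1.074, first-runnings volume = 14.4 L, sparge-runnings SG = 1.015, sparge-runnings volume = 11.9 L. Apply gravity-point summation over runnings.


total = Σ (SG_i − 1)·1000·V_i
first = (1.074 − 1)·1000·14.4 = 1065.6000
sparge = (1.015 − 1)·1000·11.9 = 178.5000
total = 1065.6000 + 178.5000

1244.1000 gravity·L


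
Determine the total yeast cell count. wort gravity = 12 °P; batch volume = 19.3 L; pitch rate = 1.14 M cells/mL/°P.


cells (billions) = rate · V_L · °P
cells = 1.14 · 19.3 · 12

264.0240 billion cells


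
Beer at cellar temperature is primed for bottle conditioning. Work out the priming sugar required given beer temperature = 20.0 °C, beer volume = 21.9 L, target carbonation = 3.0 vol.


residual = 14.695·(0.01821 + 0.09011·e^(−0.04·T));  sugar = (target − residual)·4.0·V
residual = 14.695·(0.01821 + 0.09011·e^(−0.04·20.0)) = 0.8626
sugar = (3.0 − 0.8626)·4.0·21.9

187.2378 g


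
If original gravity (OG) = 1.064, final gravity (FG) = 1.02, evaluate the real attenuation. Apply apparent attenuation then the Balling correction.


AA = (OG−FG)/(OG−1)·100;  RA = AA·0.8192
AA = (1.064 − 1.02)/(1.064 − 1)·100 = 68.7500
RA = 68.7500·0.8192

56.3200 %


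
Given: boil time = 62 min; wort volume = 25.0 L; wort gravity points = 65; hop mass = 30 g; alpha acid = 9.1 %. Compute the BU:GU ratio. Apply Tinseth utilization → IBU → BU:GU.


U = 1.65·0.000125^(GP/1000)·(1−e^(−0.04t))/4.15;  IBU = (α/100)·m·U·1000/V;  BU:GU = IBU/GP
U = 1.65·0.000125^(65/1000)·(1−e^(−0.04·62))/4.15 = 0.2031
IBU = (9.1/100)·30·0.2031·1000/25.0 = 22.1807
BU:GU = 22.1807/65

0.3412


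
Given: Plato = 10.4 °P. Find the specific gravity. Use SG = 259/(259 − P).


SG = 259/(259 − 10.4)

1.0418


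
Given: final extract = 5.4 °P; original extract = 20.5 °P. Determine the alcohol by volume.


SG = 259/(259 − P);  ABV = (OG − FG)·131.25
OG = 259/(259 − 20.5) = 1.0860
FG = 259/(259 − 5.4) = 1.0213
ABV = (1.0860 − 1.0213)·131.25

8.4867 % ABV


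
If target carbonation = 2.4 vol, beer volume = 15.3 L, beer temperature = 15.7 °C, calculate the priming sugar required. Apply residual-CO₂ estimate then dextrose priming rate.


residual = 14.695·(0.01821 + 0.09011·e^(−0.04·T));  sugar = (target − residual)·4.0·V
residual = 14.695·(0.01821 + 0.09011·e^(−0.04·15.7)) = 0.9742
sugar = (2.4 − 0.9742)·4.0·15.3

87.2560 g


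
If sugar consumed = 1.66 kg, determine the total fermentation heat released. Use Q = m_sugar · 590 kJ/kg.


Q = 1.66 · 590

979.4000 kJ


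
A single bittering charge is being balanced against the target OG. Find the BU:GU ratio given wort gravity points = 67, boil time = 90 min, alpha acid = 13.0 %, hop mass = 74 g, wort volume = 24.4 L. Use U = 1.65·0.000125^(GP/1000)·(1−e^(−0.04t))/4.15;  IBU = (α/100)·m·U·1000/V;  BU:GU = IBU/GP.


U = 1.65·0.000125^(67/1000)·(1−e^(−0.04·90))/4.15 = 0.2118
IBU = (13.0/100)·74·0.2118·1000/24.4 = 83.4992
BU:GU = 83.4992/67

1.2463


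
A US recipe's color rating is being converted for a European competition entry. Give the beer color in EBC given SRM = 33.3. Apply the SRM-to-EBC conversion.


EBC = SRM · 1.97
EBC = 33.3 · 1.97

65.6010 EBC


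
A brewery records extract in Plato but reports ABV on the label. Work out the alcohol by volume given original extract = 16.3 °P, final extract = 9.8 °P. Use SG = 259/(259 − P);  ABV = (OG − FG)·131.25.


OG = 259/(259 − 16.3) = 1.0672
FG = 259/(259 − 9.8) = 1.0393
ABV = (1.0672 − 1.0393)·131.25

3.6534 % ABV


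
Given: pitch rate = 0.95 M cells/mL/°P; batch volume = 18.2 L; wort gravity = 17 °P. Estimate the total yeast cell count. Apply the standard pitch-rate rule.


cells (billions) = rate · V_L · °P
cells = 0.95 · 18.2 · 17

293.9300 billion cells


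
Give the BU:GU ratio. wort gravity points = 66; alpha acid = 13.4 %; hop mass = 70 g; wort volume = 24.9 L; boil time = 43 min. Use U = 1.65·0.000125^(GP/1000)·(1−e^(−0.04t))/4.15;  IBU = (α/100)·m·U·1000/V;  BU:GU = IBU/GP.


U = 1.65·0.000125^(66/1000)·(1−e^(−0.04·43))/4.15 = 0.1804
IBU = (13.4/100)·70·0.1804·1000/24.9 = 67.9428
BU:GU = 67.9428/66

1.0294


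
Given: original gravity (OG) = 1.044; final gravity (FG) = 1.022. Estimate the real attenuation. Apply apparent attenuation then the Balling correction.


AA = (OG−FG)/(OG−1)·100;  RA = AA·0.8192
AA = (1.044 − 1.022)/(1.044 − 1)·100 = 50.0000
RA = 50.0000·0.8192

40.9600 %


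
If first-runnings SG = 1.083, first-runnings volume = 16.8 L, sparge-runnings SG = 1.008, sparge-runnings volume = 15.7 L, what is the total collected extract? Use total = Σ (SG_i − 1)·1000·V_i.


first = (1.083 − 1)·1000·16.8 = 1394.4000
sparge = (1.008 − 1)·1000·15.7 = 125.6000
total = 1394.4000 + 125.6000

1520.0000 gravity·L


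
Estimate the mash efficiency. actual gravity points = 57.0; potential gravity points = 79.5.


efficiency = actual / potential × 100
efficiency = 57.0 / 79.5 × 100

71.6981 %


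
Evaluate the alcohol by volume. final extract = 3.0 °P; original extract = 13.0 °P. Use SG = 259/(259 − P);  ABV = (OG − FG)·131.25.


OG = 259/(259 − 13.0) = 1.0528
FG = 259/(259 − 3.0) = 1.0117
ABV = (1.0528 − 1.0117)·131.25

5.3979 % ABV


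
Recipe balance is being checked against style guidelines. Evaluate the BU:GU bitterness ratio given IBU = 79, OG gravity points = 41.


BU:GU = IBU / OG_points
BU:GU = 79 / 41

1.9268


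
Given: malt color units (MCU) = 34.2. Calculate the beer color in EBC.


SRM = 1.4922·MCU^0.6859;  EBC = SRM·1.97
SRM = 1.4922·34.2^0.6859 = 16.8273
EBC = 16.8273·1.97

33.1499 EBC


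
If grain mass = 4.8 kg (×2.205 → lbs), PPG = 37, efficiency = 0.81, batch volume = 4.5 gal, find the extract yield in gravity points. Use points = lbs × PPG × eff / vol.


lbs = 4.8 × 2.205 = 10.5840
points = 10.5840 × 37 × 0.81 / 4.5

70.4894 points


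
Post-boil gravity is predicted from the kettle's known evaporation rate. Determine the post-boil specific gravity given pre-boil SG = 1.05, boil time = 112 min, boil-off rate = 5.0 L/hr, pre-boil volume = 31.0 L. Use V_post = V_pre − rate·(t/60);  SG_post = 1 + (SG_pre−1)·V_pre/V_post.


V_post = 31.0 − 5.0·(112/60) = 21.6667
SG_post = 1 + (1.05 − 1)·31.0/21.6667

1.0715


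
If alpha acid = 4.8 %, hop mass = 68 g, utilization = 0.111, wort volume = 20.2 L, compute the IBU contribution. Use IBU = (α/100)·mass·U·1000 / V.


IBU = (4.8/100)·68·0.111·1000 / 20.2

17.9358 IBU


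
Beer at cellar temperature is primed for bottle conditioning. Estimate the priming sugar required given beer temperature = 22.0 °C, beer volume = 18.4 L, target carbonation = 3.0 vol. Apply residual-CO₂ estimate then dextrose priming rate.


residual = 14.695·(0.01821 + 0.09011·e^(−0.04·T));  sugar = (target − residual)·4.0·V
residual = 14.695·(0.01821 + 0.09011·e^(−0.04·22.0)) = 0.8168
sugar = (3.0 − 0.8168)·4.0·18.4

160.6808 g


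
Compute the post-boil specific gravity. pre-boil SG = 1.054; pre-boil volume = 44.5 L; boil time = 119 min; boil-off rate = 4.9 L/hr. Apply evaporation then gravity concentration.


V_post = V_pre − rate·(t/60);  SG_post = 1 + (SG_pre−1)·V_pre/V_post
V_post = 44.5 − 4.9·(119/60) = 34.7817
SG_post = 1 + (1.054 − 1)·44.5/34.7817

1.0691


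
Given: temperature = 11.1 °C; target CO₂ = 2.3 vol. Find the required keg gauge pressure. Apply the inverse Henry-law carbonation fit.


psi = vols/(0.01821 + 0.09011·e^(−0.04·T)) − 14.695
psi = 2.3/(0.01821 + 0.09011·e^(−0.04·11.1)) − 14.695

15.5632 psi


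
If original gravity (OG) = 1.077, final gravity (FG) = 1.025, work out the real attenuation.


AA = (OG−FG)/(OG−1)·100;  RA = AA·0.8192
AA = (1.077 − 1.025)/(1.077 − 1)·100 = 67.5325
RA = 67.5325·0.8192

55.3226 %


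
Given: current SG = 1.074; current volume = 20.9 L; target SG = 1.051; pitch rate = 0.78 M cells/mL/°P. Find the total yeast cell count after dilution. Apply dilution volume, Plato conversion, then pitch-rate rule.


V_w = V·((SG_c−1)/(SG_t−1)−1);  °P = 259 − 259/SG_t;  cells = rate·(V+V_w)·°P
V_w = 20.9·((1.074−1)/(1.051−1)−1) = 9.4255
V_final = 20.9 + 9.4255 = 30.3255
°P = 259 − 259/1.051 = 12.5680
cells = 0.78·30.3255·12.5680

297.2827 billion cells


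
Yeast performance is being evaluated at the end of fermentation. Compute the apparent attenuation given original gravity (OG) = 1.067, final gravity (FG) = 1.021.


AA = (OG − FG)/(OG − 1) · 100
AA = (1.067 − 1.021)/(1.067 − 1) · 100

68.6567 %


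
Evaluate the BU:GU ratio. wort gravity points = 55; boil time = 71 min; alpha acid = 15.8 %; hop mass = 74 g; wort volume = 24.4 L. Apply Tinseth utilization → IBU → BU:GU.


U = 1.65·0.000125^(GP/1000)·(1−e^(−0.04t))/4.15;  IBU = (α/100)·m·U·1000/V;  BU:GU = IBU/GP
U = 1.65·0.000125^(55/1000)·(1−e^(−0.04·71))/4.15 = 0.2284
IBU = (15.8/100)·74·0.2284·1000/24.4 = 109.4257
BU:GU = 109.4257/55

1.9896


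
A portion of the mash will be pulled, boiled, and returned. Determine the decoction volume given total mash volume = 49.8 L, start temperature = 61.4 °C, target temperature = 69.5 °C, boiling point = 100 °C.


V_dec = V_total·(T_target − T_start)/(T_boil − T_start)
V_dec = 49.8·(69.5 − 61.4)/(100 − 61.4)

10.4503 L


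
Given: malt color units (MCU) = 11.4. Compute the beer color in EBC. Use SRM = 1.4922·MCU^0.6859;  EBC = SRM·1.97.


SRM = 1.4922·11.4^0.6859 = 7.9206
EBC = 7.9206·1.97

15.6036 EBC


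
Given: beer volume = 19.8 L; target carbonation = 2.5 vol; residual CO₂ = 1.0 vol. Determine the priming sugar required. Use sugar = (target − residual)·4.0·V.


sugar = (2.5 − 1.0)·4.0·19.8

118.8000 g


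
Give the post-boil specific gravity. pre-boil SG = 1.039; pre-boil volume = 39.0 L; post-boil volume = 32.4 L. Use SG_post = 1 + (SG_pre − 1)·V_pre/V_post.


pts_pre = (1.039 − 1)·1000 = 39.0000
pts_post = 39.0000·39.0/32.4 = 46.9444
SG_post = 1 + 46.9444/1000

1.0469


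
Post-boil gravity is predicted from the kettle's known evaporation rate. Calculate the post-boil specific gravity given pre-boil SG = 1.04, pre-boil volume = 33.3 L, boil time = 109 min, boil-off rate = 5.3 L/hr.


V_post = V_pre − rate·(t/60);  SG_post = 1 + (SG_pre−1)·V_pre/V_post
V_post = 33.3 − 5.3·(109/60) = 23.6717
SG_post = 1 + (1.04 − 1)·33.3/23.6717

1.0563


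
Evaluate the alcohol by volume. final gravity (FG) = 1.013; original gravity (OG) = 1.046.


ABV = (OG − FG) · 131.25
ABV = (1.046 − 1.013) · 131.25

4.3313 % ABV


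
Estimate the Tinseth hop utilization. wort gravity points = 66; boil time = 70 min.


U = 1.65·0.000125^(GP/1000) · (1 − e^(−0.04·t))/4.15
bigness = 1.65·0.000125^(66/1000) = 0.9118
boil_factor = (1 − e^(−0.04·70))/4.15 = 0.2263
U = 0.9118 · 0.2263

0.2063


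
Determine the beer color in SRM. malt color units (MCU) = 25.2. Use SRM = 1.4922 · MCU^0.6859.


SRM = 1.4922 · 25.2^0.6859

13.6473 SRM


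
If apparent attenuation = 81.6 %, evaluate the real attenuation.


RA = AA · 0.8192
RA = 81.6 · 0.8192

66.8467 %


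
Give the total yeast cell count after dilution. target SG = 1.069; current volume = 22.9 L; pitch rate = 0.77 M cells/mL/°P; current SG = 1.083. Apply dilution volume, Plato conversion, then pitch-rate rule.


V_w = V·((SG_c−1)/(SG_t−1)−1);  °P = 259 − 259/SG_t;  cells = rate·(V+V_w)·°P
V_w = 22.9·((1.083−1)/(1.069−1)−1) = 4.6464
V_final = 22.9 + 4.6464 = 27.5464
°P = 259 − 259/1.069 = 16.7175
cells = 0.77·27.5464·16.7175

354.5899 billion cells


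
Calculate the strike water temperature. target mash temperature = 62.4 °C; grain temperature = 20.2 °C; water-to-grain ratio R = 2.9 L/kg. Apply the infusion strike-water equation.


T_strike = (0.41/R)·(T_mash − T_grain) + T_mash
T_strike = (0.41/2.9)·(62.4 − 20.2) + 62.4

68.3662 °C


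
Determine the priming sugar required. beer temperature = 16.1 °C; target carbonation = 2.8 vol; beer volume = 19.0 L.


residual = 14.695·(0.01821 + 0.09011·e^(−0.04·T));  sugar = (target − residual)·4.0·V
residual = 14.695·(0.01821 + 0.09011·e^(−0.04·16.1)) = 0.9630
sugar = (2.8 − 0.9630)·4.0·19.0

139.6096 g


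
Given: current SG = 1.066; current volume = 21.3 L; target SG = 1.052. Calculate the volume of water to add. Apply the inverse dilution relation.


V_water = V·((SG_curr − 1)/(SG_target − 1) − 1)
V_water = 21.3·((1.066 − 1)/(1.052 − 1) − 1)

5.7346 L


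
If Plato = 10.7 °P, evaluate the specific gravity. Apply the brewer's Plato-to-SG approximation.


SG = 259/(259 − P)
SG = 259/(259 − 10.7)

1.0431


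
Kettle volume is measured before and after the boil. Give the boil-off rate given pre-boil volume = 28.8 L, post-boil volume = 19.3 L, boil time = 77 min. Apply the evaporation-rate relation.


rate = (V_pre − V_post) / (t_min/60)
rate = (28.8 − 19.3) / (77/60)

7.4026 L/hr


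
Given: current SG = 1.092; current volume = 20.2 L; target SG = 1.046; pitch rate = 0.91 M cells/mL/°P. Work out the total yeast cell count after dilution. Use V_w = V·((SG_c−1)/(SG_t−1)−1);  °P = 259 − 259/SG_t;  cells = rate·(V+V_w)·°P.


V_w = 20.2·((1.092−1)/(1.046−1)−1) = 20.2000
V_final = 20.2 + 20.2000 = 40.4000
°P = 259 − 259/1.046 = 11.3901
cells = 0.91·40.4000·11.3901

418.7441 billion cells


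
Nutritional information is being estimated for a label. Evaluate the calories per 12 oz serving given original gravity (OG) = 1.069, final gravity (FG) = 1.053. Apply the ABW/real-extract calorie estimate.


ABW = (OG−FG)·131.25·0.79/FG;  °P = 259 − 259/SG (for OG→OE and FG→AE);  RE = 0.1808·OE + 0.8192·AE;  Cal = (6.9·ABW + 4·(RE−0.1))·FG·3.55
ABW = (1.069 − 1.053)·131.25·0.79/1.053 = 1.5755
OE = 259 − 259/1.069 = 16.7175 °P
AE = 259 − 259/1.053 = 13.0361 °P
RE = 0.1808·16.7175 + 0.8192·13.0361 = 13.7017 °P
Cal = (6.9·1.5755 + 4·(13.7017−0.1))·1.053·3.55

244.0178 kcal


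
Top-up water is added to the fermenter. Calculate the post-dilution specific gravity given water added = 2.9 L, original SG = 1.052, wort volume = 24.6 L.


SG_new = 1 + (SG_old − 1)·V_old/(V_old + V_water)
pts = (1.052 − 1)·1000·24.6/(24.6 + 2.9) = 46.5164
SG_new = 1 + 46.5164/1000

1.0465
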